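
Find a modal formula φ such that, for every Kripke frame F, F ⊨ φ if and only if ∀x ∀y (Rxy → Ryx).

A defining formula is ψ → □◇ψ (the B axiom).
Suppose ψ→□◇ψ is valid. Take Rxy and set V(ψ)={x}. Then ψ at x, so □◇ψ at x, so ◇ψ at y, so some z with Ryz has ψ; z=x, i.e. Ryx.

ψ → □◇ψ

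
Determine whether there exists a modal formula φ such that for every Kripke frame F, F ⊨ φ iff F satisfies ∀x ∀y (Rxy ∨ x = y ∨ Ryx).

No

Any modally definable frame class is closed under disjoint unions.
Take 3 disjoint single-world reflexive frames: each is trivially connected, but their disjoint union has 3 worlds with no edge between distinct components, so it is not connected.
So the class is not modally definable.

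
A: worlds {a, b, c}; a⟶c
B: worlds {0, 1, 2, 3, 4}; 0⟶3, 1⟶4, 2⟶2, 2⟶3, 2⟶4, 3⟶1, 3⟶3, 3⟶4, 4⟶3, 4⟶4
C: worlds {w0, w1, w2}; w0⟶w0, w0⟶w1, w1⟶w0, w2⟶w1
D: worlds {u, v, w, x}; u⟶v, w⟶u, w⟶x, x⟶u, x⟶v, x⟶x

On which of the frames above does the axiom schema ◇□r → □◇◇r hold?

Frame correspondent (Sahlqvist): ∀x ∀y ∀z ((xRy ∧ xRz) → ∃w (yRw ∧ zR²w)) — i.e. a generalized confluence (Geach) condition.
A: fails — aRc, aRc but no w with cRw and cR²w.
B: condition met.
C: condition met.
D: fails — uRv, uRv but no t with vRt and vR²t.
Valid on: B, C.

B, C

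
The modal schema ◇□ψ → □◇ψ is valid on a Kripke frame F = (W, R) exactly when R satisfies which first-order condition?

This schema is the .2 axiom.
It corresponds to convergence: ∀x ∀y ∀z (Rxy ∧ Rxz → ∃w (Ryw ∧ Rzw)).

convergence: ∀x ∀y ∀z (Rxy ∧ Rxz → ∃w (Ryw ∧ Rzw))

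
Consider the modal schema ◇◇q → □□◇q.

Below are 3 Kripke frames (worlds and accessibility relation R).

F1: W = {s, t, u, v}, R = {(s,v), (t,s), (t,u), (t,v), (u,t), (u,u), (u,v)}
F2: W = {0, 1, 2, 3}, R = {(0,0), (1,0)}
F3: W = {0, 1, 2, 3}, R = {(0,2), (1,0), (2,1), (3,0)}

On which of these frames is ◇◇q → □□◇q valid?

This is the axiom for a generalized confluence (Geach) condition; its first-order frame correspondent is ∀x ∀y ∀z ((xR²y ∧ xR²z) → ∃w (y = w ∧ zRw)).
F1: fails — tR²t, tR²t but no w with t=w and tRw.
F2: holds.
F3: fails — 0R²1, 0R²1 but no w with 1=w and 1Rw.
Valid on: F2.

F2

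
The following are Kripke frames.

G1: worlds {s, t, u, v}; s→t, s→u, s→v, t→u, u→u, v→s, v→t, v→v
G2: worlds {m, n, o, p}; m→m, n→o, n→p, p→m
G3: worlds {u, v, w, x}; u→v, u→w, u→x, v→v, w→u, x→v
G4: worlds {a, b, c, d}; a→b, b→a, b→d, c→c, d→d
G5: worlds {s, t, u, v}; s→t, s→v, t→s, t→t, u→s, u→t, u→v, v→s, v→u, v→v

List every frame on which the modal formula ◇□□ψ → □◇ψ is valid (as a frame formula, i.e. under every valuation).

G5

This is the axiom for a generalized confluence (Geach) condition; its first-order frame correspondent is ∀x ∀y ∀z ((xRy ∧ xRz) → ∃w (yR²w ∧ zRw)).
G1: fails — sRt, sRv but no w with tR²w and vRw.
G2: fails — nRo, nRo but no w with oR²w and oRw.
G3: fails — uRv, uRw but no t with vR²t and wRt.
G4: fails — bRa, bRa but no w with aR²w and aRw.
G5: condition met.
Valid on: G5.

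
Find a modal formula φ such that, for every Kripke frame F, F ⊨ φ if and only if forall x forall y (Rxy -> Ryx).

p → □◇p

The condition is symmetry. The B schema p → □◇p defines it.
Suppose p→□◇p is valid. Take Rxy and set V(p)={x}. Then p at x, so □◇p at x, so ◇p at y, so some z with Ryz has p; z=x, i.e. Ryx.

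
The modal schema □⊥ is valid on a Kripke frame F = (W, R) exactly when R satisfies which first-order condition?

□⊥ is valid iff no world has any successor (otherwise □⊥ fails at any world with one).
The converse is a direct semantic check.
Frame condition: ∀x ∀y ¬Rxy.

emptiness of R: ∀x ∀y ¬Rxy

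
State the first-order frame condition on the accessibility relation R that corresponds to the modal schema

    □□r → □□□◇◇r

This is a Sahlqvist (Geach-type) schema ◇^0□^2r → □^3◇^2r.
First-order correspondent: ∀x ∀z (xR³z → ∃w (xR²w ∧ zR²w)).

∀x ∀z (xR³z → ∃w (xR²w ∧ zR²w))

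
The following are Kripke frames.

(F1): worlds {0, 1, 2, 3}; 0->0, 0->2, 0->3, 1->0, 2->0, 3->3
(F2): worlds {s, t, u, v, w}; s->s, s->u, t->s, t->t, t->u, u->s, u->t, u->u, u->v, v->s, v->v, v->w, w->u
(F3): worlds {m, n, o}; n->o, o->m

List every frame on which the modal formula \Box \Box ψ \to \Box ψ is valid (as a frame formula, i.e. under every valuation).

This is the axiom for density; its first-order frame correspondent is \forall x \forall y (Rxy \to \exists z (Rxz \wedge Rzy)).
(F1): condition met.
(F2): condition met.
(F3): fails — Rno but no z with Rnz and Rzo.
Valid on: (F1), (F2).

(F1), (F2)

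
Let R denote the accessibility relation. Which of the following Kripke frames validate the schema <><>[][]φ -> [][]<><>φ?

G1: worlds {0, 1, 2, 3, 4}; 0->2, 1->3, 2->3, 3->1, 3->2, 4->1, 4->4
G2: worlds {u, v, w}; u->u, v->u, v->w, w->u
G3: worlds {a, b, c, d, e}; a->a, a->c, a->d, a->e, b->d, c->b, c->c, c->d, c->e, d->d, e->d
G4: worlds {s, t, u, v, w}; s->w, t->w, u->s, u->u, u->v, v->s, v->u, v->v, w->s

G2, G3

The schema corresponds to a generalized confluence (Geach) condition: forall x forall y forall z ((x R^2 y & x R^2 z) -> exists w (y R^2 w & z R^2 w)).
G1: fails — 4R²1, 4R²3 but no w with 1R²w and 3R²w.
G2: condition met.
G3: condition met.
G4: fails — uR²s, uR²w but no w* with sR²w* and wR²w*.
Valid on: G2, G3.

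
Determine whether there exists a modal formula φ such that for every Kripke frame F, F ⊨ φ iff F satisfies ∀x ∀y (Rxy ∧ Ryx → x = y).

Modal frame validity is preserved under surjective bounded morphisms.
The 4-cycle (worlds a,b,c,d with a→b→c→d→a) is antisymmetric. Sending even-indexed worlds to a and odd-indexed worlds to b is a surjective bounded morphism onto the two-world frame with a↔b, which is not antisymmetric.
So no modal formula (or set of formulas) defines exactly the antisymmetric frames.

No — not modally definable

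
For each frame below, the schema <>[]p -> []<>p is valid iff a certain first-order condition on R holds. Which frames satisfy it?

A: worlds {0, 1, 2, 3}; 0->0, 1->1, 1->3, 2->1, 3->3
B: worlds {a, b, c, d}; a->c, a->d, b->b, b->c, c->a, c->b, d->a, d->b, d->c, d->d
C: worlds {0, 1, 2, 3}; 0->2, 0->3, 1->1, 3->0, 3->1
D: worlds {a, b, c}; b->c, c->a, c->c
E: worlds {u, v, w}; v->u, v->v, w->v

A

This is the axiom for convergence; its first-order frame correspondent is forall x forall y forall z (Rxy & Rxz -> exists w (Ryw & Rzw)).
A: satisfies the condition.
B: fails — Rdc and Rda but c and a have no common successor.
C: fails — R02 and R02 but 2 and 2 have no common successor.
D: fails — Rca and Rca but a and a have no common successor.
E: fails — Rvu and Rvu but u and u have no common successor.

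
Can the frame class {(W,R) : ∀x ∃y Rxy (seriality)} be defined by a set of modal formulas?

Yes: it is seriality, defined by the D schema □p → ◇p.
Suppose □p→◇p is valid. At any x set V(p)=W. Then □p at x, so ◇p at x, so x has a successor.

Yes, by □p → ◇p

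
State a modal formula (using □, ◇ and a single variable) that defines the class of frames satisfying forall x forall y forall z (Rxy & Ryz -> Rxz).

The condition is transitivity. The 4 schema □p → □□p defines it.
Suppose □p→□□p is valid. Take Rxy, Ryz and set V(p)={w : Rxw}. Then □p at x, so □□p at x, so □p at y, so p at z, i.e. Rxz.

□p → □□p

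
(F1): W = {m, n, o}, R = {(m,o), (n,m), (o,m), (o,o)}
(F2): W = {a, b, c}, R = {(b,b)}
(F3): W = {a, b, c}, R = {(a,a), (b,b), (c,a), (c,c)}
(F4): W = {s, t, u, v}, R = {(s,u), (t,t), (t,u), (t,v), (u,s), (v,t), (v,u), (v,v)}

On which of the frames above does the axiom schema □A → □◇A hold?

(F2), (F3)

The schema corresponds to a generalized confluence (Geach) condition: ∀x ∀z (xRz → ∃w (xRw ∧ zRw)).
(F1): fails — nRm but no w with nRw and mRw.
(F2): ✓.
(F3): ✓.
(F4): fails — sRu but no w with sRw and uRw.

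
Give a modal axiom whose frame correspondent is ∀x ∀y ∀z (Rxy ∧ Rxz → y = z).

◇q → □q

The condition is partial functionality. The CD schema ◇q → □q defines it.
Suppose ◇q→□q is valid. Take Rxy, Rxz and set V(q)={y}. Then ◇q at x, so □q at x, so q at z, i.e. z=y.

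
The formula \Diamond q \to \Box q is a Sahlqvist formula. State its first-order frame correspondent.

This schema is the CD axiom.
It corresponds to partial functionality: \forall x \forall y \forall z (Rxy \wedge Rxz \to y = z).

partial functionality: \forall x \forall y \forall z (Rxy \wedge Rxz \to y = z)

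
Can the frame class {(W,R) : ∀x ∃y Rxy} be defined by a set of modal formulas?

Yes — defined by □q → ◇q

The condition is seriality. A defining modal formula is □q → ◇q.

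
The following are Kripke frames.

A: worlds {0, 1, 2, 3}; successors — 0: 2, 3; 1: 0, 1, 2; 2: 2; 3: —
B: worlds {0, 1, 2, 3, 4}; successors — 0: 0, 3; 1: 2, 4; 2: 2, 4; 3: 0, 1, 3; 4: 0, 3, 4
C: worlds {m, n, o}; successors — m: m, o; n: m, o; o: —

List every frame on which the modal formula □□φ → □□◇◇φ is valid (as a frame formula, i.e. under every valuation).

B

Frame correspondent (Sahlqvist): ∀x ∀z (xR²z → ∃w (xR²w ∧ zR²w)) — i.e. a generalized confluence (Geach) condition.
A: fails — 1R²3 but no w with 1R²w and 3R²w.
B: ✓.
C: fails — mR²o but no w with mR²w and oR²w.
Valid on: B.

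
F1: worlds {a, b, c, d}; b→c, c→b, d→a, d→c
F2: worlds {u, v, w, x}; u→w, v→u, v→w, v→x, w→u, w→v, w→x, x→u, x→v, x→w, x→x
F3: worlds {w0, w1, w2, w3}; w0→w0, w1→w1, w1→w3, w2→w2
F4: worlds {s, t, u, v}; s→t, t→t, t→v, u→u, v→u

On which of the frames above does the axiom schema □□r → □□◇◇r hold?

The schema corresponds to a generalized confluence (Geach) condition: ∀x ∀z (xR²z → ∃w (xR²w ∧ zR²w)).
F1: condition met.
F2: condition met.
F3: fails — w1R²w3 but no w with w1R²w and w3R²w.
F4: fails — sR²v but no w with sR²w and vR²w.
Valid on: F1, F2.

F1, F2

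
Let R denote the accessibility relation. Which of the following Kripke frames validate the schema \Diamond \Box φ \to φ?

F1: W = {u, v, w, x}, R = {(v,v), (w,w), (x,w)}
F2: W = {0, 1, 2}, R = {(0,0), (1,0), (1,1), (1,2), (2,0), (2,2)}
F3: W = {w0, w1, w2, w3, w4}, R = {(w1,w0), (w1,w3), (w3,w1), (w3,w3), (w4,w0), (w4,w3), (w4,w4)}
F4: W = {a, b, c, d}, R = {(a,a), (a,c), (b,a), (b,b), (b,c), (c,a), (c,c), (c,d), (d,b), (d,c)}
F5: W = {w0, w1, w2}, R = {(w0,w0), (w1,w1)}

F5

This is the axiom for a generalized confluence (Geach) condition; its first-order frame correspondent is \forall x \forall y (xRy \to \exists w (yRw \wedge x = w)).
F1: fails — xRw but no t with wRt and x=t.
F2: fails — 1R0 but no w with 0Rw and 1=w.
F3: fails — w1Rw0 but no w with w0Rw and w1=w.
F4: fails — bRa but no w with aRw and b=w.
F5: condition met.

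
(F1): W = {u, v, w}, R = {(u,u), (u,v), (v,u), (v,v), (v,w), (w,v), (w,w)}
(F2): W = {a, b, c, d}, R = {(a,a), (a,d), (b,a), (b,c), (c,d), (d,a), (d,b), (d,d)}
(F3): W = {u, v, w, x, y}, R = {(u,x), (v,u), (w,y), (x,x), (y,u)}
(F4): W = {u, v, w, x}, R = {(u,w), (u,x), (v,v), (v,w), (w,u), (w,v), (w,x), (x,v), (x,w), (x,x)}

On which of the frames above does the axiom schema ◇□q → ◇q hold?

(F1), (F4)

This is the axiom for a generalized confluence (Geach) condition; its first-order frame correspondent is ∀x ∀y (xRy → ∃w (yRw ∧ xRw)).
(F1): satisfies the condition.
(F2): fails — bRc but no w with cRw and bRw.
(F3): fails — vRu but no t with uRt and vRt.
(F4): satisfies the condition.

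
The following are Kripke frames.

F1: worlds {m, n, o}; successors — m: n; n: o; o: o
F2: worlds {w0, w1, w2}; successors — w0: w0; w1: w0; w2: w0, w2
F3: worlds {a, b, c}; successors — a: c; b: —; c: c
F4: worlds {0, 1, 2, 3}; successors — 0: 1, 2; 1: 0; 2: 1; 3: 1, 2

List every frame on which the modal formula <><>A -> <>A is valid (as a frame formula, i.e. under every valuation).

This is the axiom for transitivity; its first-order frame correspondent is forall x forall y forall z (Rxy & Ryz -> Rxz).
F1: fails — Rmn and Rno but not Rmo.
F2: holds.
F3: holds.
F4: fails — R10 and R02 but not R12.
Valid on: F2, F3.

F2, F3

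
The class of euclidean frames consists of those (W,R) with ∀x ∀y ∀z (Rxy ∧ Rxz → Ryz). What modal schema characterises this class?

◇p → □◇p

A defining formula is ◇p → □◇p (the 5 axiom).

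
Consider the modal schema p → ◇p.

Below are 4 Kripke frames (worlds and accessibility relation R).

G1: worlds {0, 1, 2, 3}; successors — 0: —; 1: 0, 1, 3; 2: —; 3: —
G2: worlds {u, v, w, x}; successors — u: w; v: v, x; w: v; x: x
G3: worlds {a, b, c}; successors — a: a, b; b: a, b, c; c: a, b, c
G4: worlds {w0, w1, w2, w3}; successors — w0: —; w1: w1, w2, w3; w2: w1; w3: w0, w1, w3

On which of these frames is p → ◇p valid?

G3

Frame correspondent (Sahlqvist): ∀x Rxx — i.e. reflexivity.
G1: fails — world 0 does not see itself.
G2: fails — world u does not see itself.
G3: ✓.
G4: fails — world w0 does not see itself.
Valid on: G3.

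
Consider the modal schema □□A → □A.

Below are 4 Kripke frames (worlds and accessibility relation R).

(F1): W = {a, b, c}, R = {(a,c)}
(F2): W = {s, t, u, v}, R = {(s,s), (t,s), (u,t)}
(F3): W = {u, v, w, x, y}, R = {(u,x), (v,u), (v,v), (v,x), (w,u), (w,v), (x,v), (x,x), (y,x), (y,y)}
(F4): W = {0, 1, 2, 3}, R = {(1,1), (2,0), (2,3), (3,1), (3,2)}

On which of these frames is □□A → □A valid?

Frame correspondent (Sahlqvist): ∀x ∀y (Rxy → ∃z (Rxz ∧ Rzy)) — i.e. density.
(F1): fails — Rac but no z with Raz and Rzc.
(F2): fails — Rut but no z with Ruz and Rzt.
(F3): holds.
(F4): fails — R32 but no z with R3z and Rz2.
Valid on: (F3).

(F3)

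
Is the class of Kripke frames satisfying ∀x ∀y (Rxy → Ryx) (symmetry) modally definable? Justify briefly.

Yes, by p → □◇p

Yes: it is symmetry, defined by the B schema p → □◇p.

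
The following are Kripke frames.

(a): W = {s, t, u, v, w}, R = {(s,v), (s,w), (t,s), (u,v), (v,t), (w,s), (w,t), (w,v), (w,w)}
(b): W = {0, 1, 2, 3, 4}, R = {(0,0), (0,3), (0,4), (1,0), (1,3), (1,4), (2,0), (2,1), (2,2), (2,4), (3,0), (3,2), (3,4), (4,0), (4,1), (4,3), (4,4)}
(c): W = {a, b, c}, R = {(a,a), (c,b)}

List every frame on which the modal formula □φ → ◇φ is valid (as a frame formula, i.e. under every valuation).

(a), (b)

Frame correspondent (Sahlqvist): ∀x ∃y Rxy — i.e. seriality.
(a): ✓.
(b): ✓.
(c): fails — world b has no successor.
Valid on: (a), (b).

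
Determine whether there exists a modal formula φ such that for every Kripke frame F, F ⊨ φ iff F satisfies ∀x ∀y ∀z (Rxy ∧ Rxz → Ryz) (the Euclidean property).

Yes — defined by ◇q → □◇q

The condition is the Euclidean property. A defining modal formula is ◇q → □◇q.
Suppose ◇q→□◇q is valid. Take Rxy, Rxz and set V(q)={y}. Then ◇q at x, so □◇q at x, so ◇q at z, so some w with Rzw has q; w=y, i.e. Rzy. By symmetry of the argument, Ryz.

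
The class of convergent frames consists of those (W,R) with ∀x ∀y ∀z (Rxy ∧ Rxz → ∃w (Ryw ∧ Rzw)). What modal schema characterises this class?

This is convergence; the standard corresponding axiom is .2: ◇□ψ → □◇ψ.
Suppose ◇□ψ→□◇ψ is valid. Take Rxy, Rxz and set V(ψ)={w : Ryw}. Then □ψ at y so ◇□ψ at x, so □◇ψ at x, so ◇ψ at z, giving w with Rzw and Ryw.

◇□ψ → □◇ψ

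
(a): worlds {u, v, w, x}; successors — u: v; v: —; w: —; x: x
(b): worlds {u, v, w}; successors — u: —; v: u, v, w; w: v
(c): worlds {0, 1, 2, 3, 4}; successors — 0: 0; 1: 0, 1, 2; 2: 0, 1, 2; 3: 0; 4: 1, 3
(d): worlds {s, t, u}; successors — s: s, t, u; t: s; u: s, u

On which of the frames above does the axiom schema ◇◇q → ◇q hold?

(a)

Frame correspondent (Sahlqvist): ∀x ∀y ∀z (Rxy ∧ Ryz → Rxz) — i.e. transitivity.
(a): condition met.
(b): fails — Rwv and Rvu but not Rwu.
(c): fails — R43 and R30 but not R40.
(d): fails — Rus and Rst but not Rut.
Valid on: (a).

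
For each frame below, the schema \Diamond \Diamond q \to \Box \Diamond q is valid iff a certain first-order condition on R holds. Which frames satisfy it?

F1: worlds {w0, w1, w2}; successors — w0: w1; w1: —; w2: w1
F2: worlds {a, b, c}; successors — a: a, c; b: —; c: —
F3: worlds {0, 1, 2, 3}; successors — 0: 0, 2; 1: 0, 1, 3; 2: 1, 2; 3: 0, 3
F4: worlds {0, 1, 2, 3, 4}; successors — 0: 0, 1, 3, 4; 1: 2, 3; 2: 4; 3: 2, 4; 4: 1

F1

Frame correspondent (Sahlqvist): \forall x \forall y \forall z ((x R^2 y \wedge xRz) \to \exists w (y = w \wedge zRw)) — i.e. a generalized confluence (Geach) condition.
F1: condition met.
F2: fails — aR²a, aRc but no w with a=w and cRw.
F3: fails — 0R²0, 0R2 but no w with 0=w and 2Rw.
F4: fails — 0R²0, 0R1 but no w with 0=w and 1Rw.
Valid on: F1.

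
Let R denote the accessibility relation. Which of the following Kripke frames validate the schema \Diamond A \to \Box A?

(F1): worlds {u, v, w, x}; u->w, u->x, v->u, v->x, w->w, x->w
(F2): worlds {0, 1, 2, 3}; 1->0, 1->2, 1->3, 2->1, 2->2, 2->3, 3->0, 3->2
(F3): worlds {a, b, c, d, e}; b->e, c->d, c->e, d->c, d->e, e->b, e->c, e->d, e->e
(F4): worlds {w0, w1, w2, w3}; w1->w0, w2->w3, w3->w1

This is the axiom for partial functionality; its first-order frame correspondent is \forall x \forall y \forall z (Rxy \wedge Rxz \to y = z).
(F1): fails — u sees both w and x.
(F2): fails — 1 sees both 0 and 2.
(F3): fails — c sees both d and e.
(F4): condition met.

(F4)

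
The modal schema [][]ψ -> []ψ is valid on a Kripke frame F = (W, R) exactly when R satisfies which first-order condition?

Suppose □□ψ→□ψ is valid. Take Rxy and set V(ψ)={w : xR²w}. Then □□ψ at x, so □ψ at x, so ψ at y, i.e. ∃z(Rxz∧Rzy).
Conversely, on a frame with density the schema holds at every world under every valuation.
Frame condition: forall x forall y (Rxy -> exists z (Rxz & Rzy)).

density: forall x forall y (Rxy -> exists z (Rxz & Rzy))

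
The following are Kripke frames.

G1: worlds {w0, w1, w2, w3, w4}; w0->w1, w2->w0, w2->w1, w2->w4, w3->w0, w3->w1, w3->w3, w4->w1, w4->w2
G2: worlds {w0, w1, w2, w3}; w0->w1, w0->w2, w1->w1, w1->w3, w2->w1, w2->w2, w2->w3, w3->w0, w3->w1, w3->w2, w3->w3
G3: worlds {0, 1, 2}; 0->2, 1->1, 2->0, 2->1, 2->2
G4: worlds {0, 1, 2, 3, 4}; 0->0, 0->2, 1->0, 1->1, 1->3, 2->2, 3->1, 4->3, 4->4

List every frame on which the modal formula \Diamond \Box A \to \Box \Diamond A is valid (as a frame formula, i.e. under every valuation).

Frame correspondent (Sahlqvist): \forall x \forall y \forall z (Rxy \wedge Rxz \to \exists w (Ryw \wedge Rzw)) — i.e. convergence.
G1: fails — Rw0w1 and Rw0w1 but w1 and w1 have no common successor.
G2: condition met.
G3: fails — R20 and R21 but 0 and 1 have no common successor.
G4: fails — R10 and R13 but 0 and 3 have no common successor.

G2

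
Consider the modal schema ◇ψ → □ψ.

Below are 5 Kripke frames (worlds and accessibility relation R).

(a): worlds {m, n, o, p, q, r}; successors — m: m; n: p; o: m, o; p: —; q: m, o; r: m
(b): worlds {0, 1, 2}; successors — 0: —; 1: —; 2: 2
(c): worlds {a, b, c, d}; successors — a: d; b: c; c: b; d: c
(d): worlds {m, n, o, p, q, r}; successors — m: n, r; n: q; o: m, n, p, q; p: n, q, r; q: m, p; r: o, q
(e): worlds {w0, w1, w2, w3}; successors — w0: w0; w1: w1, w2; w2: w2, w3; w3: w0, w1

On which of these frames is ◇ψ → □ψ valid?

The schema corresponds to partial functionality: ∀x ∀y ∀z (Rxy ∧ Rxz → y = z).
(a): fails — o sees both m and o.
(b): condition met.
(c): condition met.
(d): fails — m sees both n and r.
(e): fails — w1 sees both w1 and w2.
Valid on: (b), (c).

(b), (c)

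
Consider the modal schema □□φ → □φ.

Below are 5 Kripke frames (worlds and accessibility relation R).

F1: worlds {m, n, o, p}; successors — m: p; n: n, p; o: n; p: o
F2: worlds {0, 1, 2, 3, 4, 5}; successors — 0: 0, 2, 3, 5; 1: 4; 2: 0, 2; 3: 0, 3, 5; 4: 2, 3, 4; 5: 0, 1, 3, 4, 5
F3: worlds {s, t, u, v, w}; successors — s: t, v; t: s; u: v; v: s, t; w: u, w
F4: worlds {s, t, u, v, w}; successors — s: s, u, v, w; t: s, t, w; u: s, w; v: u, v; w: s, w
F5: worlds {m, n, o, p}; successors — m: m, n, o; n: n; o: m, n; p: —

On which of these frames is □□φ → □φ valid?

F2, F4, F5

The schema corresponds to density: ∀x ∀y (Rxy → ∃z (Rxz ∧ Rzy)).
F1: fails — Rpo but no z with Rpz and Rzo.
F2: ✓.
F3: fails — Ruv but no z with Ruz and Rzv.
F4: ✓.
F5: ✓.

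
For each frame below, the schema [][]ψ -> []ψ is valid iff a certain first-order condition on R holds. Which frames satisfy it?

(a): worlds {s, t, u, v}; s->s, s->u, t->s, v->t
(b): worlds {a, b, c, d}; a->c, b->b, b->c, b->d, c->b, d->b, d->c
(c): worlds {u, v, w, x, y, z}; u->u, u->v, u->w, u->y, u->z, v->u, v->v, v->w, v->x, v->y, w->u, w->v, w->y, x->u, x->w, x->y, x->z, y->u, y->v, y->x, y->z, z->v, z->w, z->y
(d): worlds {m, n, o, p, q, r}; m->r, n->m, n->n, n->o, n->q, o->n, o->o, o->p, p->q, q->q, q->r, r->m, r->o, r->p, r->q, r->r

(c), (d)

The schema corresponds to density: forall x forall y (Rxy -> exists z (Rxz & Rzy)).
(a): fails — Rvt but no z with Rvz and Rzt.
(b): fails — Rac but no z with Raz and Rzc.
(c): ✓.
(d): ✓.
Valid on: (c), (d).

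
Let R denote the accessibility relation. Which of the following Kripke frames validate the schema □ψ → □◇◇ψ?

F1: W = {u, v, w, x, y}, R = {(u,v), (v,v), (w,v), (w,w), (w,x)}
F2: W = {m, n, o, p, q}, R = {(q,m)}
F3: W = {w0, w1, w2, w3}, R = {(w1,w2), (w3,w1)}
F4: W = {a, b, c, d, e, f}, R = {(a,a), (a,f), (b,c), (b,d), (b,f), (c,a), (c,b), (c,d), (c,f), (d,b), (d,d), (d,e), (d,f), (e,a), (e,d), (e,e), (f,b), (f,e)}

F4

The schema corresponds to a generalized confluence (Geach) condition: ∀x ∀z (xRz → ∃w (xRw ∧ zR²w)).
F1: fails — wRx but no t with wRt and xR²t.
F2: fails — qRm but no w with qRw and mR²w.
F3: fails — w1Rw2 but no w with w1Rw and w2R²w.
F4: satisfies the condition.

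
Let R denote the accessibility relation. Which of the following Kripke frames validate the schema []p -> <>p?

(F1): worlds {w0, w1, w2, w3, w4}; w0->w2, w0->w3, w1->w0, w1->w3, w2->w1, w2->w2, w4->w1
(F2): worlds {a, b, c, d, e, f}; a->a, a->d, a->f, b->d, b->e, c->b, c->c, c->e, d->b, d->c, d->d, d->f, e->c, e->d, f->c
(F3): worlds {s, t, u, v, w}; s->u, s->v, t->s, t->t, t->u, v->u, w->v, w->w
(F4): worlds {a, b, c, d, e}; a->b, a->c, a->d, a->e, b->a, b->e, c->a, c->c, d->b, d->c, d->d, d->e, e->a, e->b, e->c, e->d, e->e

The schema corresponds to seriality: forall x exists y Rxy.
(F1): fails — world w3 has no successor.
(F2): holds.
(F3): fails — world u has no successor.
(F4): holds.

(F2), (F4)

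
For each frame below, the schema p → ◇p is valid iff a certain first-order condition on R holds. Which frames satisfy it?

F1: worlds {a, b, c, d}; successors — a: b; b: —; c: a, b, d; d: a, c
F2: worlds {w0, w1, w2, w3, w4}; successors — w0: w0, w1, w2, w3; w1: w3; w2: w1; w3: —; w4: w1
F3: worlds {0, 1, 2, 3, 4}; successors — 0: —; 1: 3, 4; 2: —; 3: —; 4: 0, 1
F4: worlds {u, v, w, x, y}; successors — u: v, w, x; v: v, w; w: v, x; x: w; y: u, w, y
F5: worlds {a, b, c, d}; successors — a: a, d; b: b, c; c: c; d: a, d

F5

This is the axiom for reflexivity; its first-order frame correspondent is ∀x Rxx.
F1: fails — world a does not see itself.
F2: fails — world w1 does not see itself.
F3: fails — world 0 does not see itself.
F4: fails — world u does not see itself.
F5: holds.
Valid on: F5.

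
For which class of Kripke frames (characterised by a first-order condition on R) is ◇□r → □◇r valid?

convergence

Suppose ◇□r→□◇r is valid. Take Rxy, Rxz and set V(r)={w : Ryw}. Then □r at y so ◇□r at x, so □◇r at x, so ◇r at z, giving w with Rzw and Ryw.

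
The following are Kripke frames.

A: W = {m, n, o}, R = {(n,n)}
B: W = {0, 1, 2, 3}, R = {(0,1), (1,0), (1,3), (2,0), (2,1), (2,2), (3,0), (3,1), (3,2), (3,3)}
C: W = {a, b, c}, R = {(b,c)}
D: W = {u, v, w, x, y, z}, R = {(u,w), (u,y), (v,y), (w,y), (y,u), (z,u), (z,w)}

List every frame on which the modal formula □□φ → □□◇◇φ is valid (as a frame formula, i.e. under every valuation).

Frame correspondent (Sahlqvist): ∀x ∀z (xR²z → ∃w (xR²w ∧ zR²w)) — i.e. a generalized confluence (Geach) condition.
A: holds.
B: holds.
C: holds.
D: fails — yR²w but no t with yR²t and wR²t.
Valid on: A, B, C.

A, B, C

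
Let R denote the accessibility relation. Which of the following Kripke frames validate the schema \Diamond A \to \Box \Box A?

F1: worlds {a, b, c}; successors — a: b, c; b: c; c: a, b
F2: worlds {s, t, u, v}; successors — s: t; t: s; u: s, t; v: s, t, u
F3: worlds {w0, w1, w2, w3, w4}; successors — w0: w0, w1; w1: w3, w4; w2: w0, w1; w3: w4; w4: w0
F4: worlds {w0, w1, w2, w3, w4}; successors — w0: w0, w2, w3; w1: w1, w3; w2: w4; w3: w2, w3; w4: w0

This is the axiom for a generalized confluence (Geach) condition; its first-order frame correspondent is \forall x \forall y \forall z ((xRy \wedge x R^2 z) \to \exists w (y = w \wedge z = w)).
F1: fails — aRb, aR²a but b ≠ a.
F2: fails — sRt, sR²s but t ≠ s.
F3: fails — w0Rw0, w0R²w1 but w0 ≠ w1.
F4: fails — w0Rw0, w0R²w2 but w0 ≠ w2.
Valid on no frame.

none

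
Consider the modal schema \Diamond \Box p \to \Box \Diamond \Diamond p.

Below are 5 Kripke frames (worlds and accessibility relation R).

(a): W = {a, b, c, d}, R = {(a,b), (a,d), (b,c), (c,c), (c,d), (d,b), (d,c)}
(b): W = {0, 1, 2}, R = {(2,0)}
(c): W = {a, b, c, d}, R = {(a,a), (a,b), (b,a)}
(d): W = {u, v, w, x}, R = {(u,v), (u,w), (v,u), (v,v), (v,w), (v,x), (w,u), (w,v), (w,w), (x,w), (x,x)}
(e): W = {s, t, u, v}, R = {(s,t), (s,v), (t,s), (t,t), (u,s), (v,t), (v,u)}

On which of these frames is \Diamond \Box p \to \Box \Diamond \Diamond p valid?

Frame correspondent (Sahlqvist): \forall x \forall y \forall z ((xRy \wedge xRz) \to \exists w (yRw \wedge z R^2 w)) — i.e. a generalized confluence (Geach) condition.
(a): condition met.
(b): fails — 2R0, 2R0 but no w with 0Rw and 0R²w.
(c): condition met.
(d): condition met.
(e): fails — vRu, vRu but no w with uRw and uR²w.

(a), (c), (d)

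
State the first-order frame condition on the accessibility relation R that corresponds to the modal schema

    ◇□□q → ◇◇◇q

This is a Sahlqvist (Geach-type) schema ◇^1□^2q → □^0◇^3q.
First-order correspondent: ∀x ∀y (xRy → ∃w (yR²w ∧ xR³w)).

∀x ∀y (xRy → ∃w (yR²w ∧ xR³w))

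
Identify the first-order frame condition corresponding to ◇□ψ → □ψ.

Equivalently (dual form): ◇ψ → □◇ψ.
Suppose ◇ψ→□◇ψ is valid. Take Rxy, Rxz and set V(ψ)={y}. Then ◇ψ at x, so □◇ψ at x, so ◇ψ at z, so some w with Rzw has ψ; w=y, i.e. Rzy. By symmetry of the argument, Ryz.
Conversely, on a frame with the Euclidean property the schema holds at every world under every valuation.
So the correspondent is the Euclidean property.

the Euclidean property: ∀x ∀y ∀z (Rxy ∧ Rxz → Ryz)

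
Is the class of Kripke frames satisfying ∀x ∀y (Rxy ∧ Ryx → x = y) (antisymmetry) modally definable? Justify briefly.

Modal frame validity is preserved under surjective bounded morphisms.
The 4-cycle (worlds a,b,c,d with a→b→c→d→a) is antisymmetric. Sending even-indexed worlds to a and odd-indexed worlds to b is a surjective bounded morphism onto the two-world frame with a↔b, which is not antisymmetric.
So no modal formula (or set of formulas) defines exactly the antisymmetric frames.

No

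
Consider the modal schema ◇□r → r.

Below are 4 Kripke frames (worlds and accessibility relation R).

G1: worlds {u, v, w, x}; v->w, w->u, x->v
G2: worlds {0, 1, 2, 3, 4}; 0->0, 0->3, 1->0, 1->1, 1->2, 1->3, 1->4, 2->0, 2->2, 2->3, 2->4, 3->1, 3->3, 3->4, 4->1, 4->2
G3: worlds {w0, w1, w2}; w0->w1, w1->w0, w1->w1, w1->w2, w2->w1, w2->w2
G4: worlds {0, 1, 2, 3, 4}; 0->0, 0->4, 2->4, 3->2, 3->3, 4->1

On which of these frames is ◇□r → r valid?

Frame correspondent (Sahlqvist): ∀x ∀y (Rxy → Ryx) — i.e. symmetry.
G1: fails — Rwu but not Ruw.
G2: fails — R10 but not R01.
G3: condition met.
G4: fails — R32 but not R23.
Valid on: G3.

G3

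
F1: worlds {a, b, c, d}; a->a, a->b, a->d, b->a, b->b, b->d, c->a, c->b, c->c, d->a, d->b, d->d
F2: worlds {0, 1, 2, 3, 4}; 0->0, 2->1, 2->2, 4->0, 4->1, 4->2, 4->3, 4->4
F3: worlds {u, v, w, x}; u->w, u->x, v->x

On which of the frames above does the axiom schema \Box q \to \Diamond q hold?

F1

The schema corresponds to seriality: \forall x \exists y Rxy.
F1: holds.
F2: fails — world 1 has no successor.
F3: fails — world w has no successor.
Valid on: F1.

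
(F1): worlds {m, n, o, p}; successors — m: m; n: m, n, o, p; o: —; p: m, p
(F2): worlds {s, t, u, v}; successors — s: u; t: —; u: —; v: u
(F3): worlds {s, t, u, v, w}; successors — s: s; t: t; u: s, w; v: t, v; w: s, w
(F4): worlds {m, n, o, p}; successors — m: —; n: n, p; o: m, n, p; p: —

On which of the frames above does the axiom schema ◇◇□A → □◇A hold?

Frame correspondent (Sahlqvist): ∀x ∀y ∀z ((xR²y ∧ xRz) → ∃w (yRw ∧ zRw)) — i.e. a generalized confluence (Geach) condition.
(F1): fails — nR²m, nRo but no w with mRw and oRw.
(F2): satisfies the condition.
(F3): satisfies the condition.
(F4): fails — nR²n, nRp but no w with nRw and pRw.
Valid on: (F2), (F3).

(F2), (F3)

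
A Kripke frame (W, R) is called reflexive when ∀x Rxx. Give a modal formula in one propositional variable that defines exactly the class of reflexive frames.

□q → q

This is reflexivity; the standard corresponding axiom is T: □q → q.
Suppose □q→q is valid. At any x set V(q)={w : Rxw}. Then □q holds at x, so q holds at x, i.e. Rxx.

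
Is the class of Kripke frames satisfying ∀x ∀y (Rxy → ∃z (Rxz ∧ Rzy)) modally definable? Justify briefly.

The condition is density. A defining modal formula is □□p → □p.

Yes, by □□p → □p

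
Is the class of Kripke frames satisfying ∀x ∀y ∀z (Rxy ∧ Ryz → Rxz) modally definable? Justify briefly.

Yes — defined by □q → □□q

Yes: it is transitivity, defined by the 4 schema □q → □□q.
Suppose □q→□□q is valid. Take Rxy, Ryz and set V(q)={w : Rxw}. Then □q at x, so □□q at x, so □q at y, so q at z, i.e. Rxz.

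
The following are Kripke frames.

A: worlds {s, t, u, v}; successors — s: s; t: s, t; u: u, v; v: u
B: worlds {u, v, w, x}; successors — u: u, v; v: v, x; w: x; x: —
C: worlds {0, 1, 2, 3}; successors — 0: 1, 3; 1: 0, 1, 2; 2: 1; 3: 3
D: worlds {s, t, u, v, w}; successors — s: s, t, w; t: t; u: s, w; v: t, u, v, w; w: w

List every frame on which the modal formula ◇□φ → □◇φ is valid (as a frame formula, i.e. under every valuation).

A

Frame correspondent (Sahlqvist): ∀x ∀y ∀z (Rxy ∧ Rxz → ∃w (Ryw ∧ Rzw)) — i.e. convergence.
A: condition met.
B: fails — Rvv and Rvx but v and x have no common successor.
C: fails — R01 and R03 but 1 and 3 have no common successor.
D: fails — Rsw and Rst but w and t have no common successor.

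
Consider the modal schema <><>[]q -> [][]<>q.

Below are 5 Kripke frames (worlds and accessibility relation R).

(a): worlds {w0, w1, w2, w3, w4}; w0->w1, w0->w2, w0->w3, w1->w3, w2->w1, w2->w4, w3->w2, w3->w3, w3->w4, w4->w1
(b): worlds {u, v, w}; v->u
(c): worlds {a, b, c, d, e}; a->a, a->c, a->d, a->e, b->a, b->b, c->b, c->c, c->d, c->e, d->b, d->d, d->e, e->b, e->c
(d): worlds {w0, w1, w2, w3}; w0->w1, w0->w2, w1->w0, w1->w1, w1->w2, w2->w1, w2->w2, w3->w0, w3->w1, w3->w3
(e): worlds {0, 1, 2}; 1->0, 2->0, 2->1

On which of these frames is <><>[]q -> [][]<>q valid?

This is the axiom for a generalized confluence (Geach) condition; its first-order frame correspondent is forall x forall y forall z ((x R^2 y & x R^2 z) -> exists w (yRw & zRw)).
(a): fails — w0R²w1, w0R²w2 but no w with w1Rw and w2Rw.
(b): satisfies the condition.
(c): satisfies the condition.
(d): satisfies the condition.
(e): fails — 2R²0, 2R²0 but no w with 0Rw and 0Rw.
Valid on: (b), (c), (d).

(b), (c), (d)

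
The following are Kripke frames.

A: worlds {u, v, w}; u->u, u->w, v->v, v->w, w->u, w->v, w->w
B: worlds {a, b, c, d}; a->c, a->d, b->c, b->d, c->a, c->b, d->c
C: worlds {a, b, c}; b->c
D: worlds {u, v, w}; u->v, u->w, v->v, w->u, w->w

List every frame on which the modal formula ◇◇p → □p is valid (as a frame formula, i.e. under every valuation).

C

Frame correspondent (Sahlqvist): ∀x ∀y ∀z ((xR²y ∧ xRz) → ∃w (y = w ∧ z = w)) — i.e. a generalized confluence (Geach) condition.
A: fails — uR²u, uRw but u ≠ w.
B: fails — aR²a, aRc but a ≠ c.
C: condition met.
D: fails — uR²u, uRv but u ≠ v.
Valid on: C.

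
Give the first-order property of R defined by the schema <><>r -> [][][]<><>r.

This is a Sahlqvist (Geach-type) schema ◇^2□^0r → □^3◇^2r.
First-order correspondent: forall x forall y forall z ((x R^2 y & x R^3 z) -> exists w (y = w & z R^2 w)).

forall x forall y forall z ((x R^2 y & x R^3 z) -> exists w (y = w & z R^2 w))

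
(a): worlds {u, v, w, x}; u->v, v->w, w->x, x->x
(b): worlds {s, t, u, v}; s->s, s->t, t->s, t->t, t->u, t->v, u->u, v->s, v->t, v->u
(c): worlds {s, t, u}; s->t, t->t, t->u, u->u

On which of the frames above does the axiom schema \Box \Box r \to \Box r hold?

The schema corresponds to density: \forall x \forall y (Rxy \to \exists z (Rxz \wedge Rzy)).
(a): fails — Ruv but no z with Ruz and Rzv.
(b): ✓.
(c): ✓.
Valid on: (b), (c).

(b), (c)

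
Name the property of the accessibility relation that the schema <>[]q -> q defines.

symmetry: forall x forall y (Rxy -> Ryx)

Equivalently (dual form): q → □◇q.
Suppose q→□◇q is valid. Take Rxy and set V(q)={x}. Then q at x, so □◇q at x, so ◇q at y, so some z with Ryz has q; z=x, i.e. Ryx.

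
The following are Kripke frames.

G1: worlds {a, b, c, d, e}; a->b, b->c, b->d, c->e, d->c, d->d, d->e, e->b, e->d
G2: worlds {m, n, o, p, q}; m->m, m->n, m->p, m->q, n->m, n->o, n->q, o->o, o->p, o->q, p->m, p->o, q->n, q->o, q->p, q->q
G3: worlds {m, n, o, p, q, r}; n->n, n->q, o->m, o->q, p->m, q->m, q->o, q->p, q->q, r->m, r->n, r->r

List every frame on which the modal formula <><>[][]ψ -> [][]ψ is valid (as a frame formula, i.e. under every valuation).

G2

The schema corresponds to a generalized confluence (Geach) condition: forall x forall y forall z ((x R^2 y & x R^2 z) -> exists w (y R^2 w & z = w)).
G1: fails — aR²c, aR²c but no w with cR²w and c=w.
G2: condition met.
G3: fails — nR²m, nR²m but no w with mR²w and m=w.
Valid on: G2.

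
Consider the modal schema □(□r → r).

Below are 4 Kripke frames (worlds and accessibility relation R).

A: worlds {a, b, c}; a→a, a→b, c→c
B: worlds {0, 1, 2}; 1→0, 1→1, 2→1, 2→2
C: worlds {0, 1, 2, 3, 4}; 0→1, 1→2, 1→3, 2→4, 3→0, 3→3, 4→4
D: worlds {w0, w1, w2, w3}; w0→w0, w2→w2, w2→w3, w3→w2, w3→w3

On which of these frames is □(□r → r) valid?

Frame correspondent (Sahlqvist): ∀x ∀y (Rxy → Ryy) — i.e. shift-reflexivity.
A: fails — Rab but not Rbb.
B: fails — R10 but not R00.
C: fails — R12 but not R22.
D: holds.

D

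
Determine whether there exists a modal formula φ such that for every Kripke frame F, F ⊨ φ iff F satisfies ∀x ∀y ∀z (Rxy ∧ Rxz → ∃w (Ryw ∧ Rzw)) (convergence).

Yes: it is convergence, defined by the .2 schema ◇□q → □◇q.

Yes, by ◇□q → □◇q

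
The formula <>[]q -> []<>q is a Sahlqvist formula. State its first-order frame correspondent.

Suppose ◇□q→□◇q is valid. Take Rxy, Rxz and set V(q)={w : Ryw}. Then □q at y so ◇□q at x, so □◇q at x, so ◇q at z, giving w with Rzw and Ryw.

Convergence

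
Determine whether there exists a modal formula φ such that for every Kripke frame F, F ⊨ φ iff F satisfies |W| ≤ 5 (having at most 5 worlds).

Any modally definable frame class is closed under disjoint unions.
Any modal formula valid on each of 6 disjoint one-world frames is valid on their disjoint union (validity is preserved under disjoint unions). Each one-world frame has |W|=1≤5, but the union has |W|=6.
Hence having at most 5 worlds is not modally definable.

Not definable by any modal formula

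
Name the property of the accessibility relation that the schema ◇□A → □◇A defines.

convergence: ∀x ∀y ∀z (Rxy ∧ Rxz → ∃w (Ryw ∧ Rzw))

Suppose ◇□A→□◇A is valid. Take Rxy, Rxz and set V(A)={w : Ryw}. Then □A at y so ◇□A at x, so □◇A at x, so ◇A at z, giving w with Rzw and Ryw.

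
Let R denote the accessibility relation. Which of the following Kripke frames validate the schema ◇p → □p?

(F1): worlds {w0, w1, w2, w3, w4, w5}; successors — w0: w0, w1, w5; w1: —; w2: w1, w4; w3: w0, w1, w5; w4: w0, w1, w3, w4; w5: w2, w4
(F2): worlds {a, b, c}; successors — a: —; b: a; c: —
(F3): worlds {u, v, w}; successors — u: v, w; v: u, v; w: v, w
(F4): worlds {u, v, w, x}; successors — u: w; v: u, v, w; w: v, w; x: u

The schema corresponds to partial functionality: ∀x ∀y ∀z (Rxy ∧ Rxz → y = z).
(F1): fails — w0 sees both w0 and w1.
(F2): condition met.
(F3): fails — u sees both v and w.
(F4): fails — v sees both u and v.

(F2)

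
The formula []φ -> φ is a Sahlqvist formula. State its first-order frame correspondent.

Suppose □φ→φ is valid. At any x set V(φ)={w : Rxw}. Then □φ holds at x, so φ holds at x, i.e. Rxx.

reflexivity: forall x Rxx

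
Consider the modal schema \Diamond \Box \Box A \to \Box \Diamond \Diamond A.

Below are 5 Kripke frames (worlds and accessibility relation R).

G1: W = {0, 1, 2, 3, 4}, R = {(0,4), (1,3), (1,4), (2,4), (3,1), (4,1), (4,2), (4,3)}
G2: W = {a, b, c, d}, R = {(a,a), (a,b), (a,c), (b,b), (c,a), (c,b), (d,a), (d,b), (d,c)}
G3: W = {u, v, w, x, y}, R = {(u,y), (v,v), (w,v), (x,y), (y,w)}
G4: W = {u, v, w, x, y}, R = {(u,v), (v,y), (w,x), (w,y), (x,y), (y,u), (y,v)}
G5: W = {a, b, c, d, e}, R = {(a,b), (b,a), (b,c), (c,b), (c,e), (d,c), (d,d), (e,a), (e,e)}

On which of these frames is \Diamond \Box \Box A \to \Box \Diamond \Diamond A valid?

This is the axiom for a generalized confluence (Geach) condition; its first-order frame correspondent is \forall x \forall y \forall z ((xRy \wedge xRz) \to \exists w (y R^2 w \wedge z R^2 w)).
G1: holds.
G2: holds.
G3: holds.
G4: fails — yRu, yRv but no t with uR²t and vR²t.
G5: holds.

G1, G2, G3, G5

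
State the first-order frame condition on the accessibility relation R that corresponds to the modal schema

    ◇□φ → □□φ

This is a Sahlqvist (Geach-type) schema ◇^1□^1φ → □^2◇^0φ.
Minimal-valuation argument: fix x; take any y with xR^1y and any z with xR^2z. Set V(φ) to the set of worlds R-reachable from y in exactly 1 step. Then □^1φ holds at y, so the antecedent holds at x; validity forces ◇^0φ at z, giving a w with zR^0w and yR^1w.
First-order correspondent: ∀x ∀y ∀z ((xRy ∧ xR²z) → ∃w (yRw ∧ z = w)).

∀x ∀y ∀z ((xRy ∧ xR²z) → ∃w (yRw ∧ z = w))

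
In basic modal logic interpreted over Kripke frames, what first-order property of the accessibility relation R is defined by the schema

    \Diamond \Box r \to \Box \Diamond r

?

This schema is the .2 axiom.
Its frame correspondent is convergence — \forall x \forall y \forall z (Rxy \wedge Rxz \to \exists w (Ryw \wedge Rzw)).

convergence: \forall x \forall y \forall z (Rxy \wedge Rxz \to \exists w (Ryw \wedge Rzw))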